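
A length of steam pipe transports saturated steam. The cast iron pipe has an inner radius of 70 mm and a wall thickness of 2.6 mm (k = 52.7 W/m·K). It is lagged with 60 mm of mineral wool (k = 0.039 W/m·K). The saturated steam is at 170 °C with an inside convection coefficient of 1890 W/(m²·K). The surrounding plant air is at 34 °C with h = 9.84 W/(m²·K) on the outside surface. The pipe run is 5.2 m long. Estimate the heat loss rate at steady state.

Treating each annulus and film as a series resistance:
R_inner film = 1/(h_i·2πr₁L) = 1/(1890×2π×0.07×5.2) = 2.313×10^-4 K/W
R_cast iron pipe wall = ln(72.6/70)/(2π×52.7×5.2) = 2.118×10^-5 K/W
R_mineral wool = ln(132.6/72.6)/(2π×0.039×5.2) = 0.4727 K/W
R_outer film = 1/(h_o·2πr_oL) = 1/(9.84×2π×0.1326×5.2) = 0.02346 K/W
R_total = 0.4964 K/W
Q = ΔT/R_total = 136/0.4964

Q ≈ 274 W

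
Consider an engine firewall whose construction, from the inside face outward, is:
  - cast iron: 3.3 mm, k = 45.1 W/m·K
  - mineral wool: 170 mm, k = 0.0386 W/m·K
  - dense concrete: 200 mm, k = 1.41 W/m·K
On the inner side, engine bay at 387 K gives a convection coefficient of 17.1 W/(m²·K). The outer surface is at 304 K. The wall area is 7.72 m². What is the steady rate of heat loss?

Q ≈ 139 W

Using the resistance-network approach (series):
R_inner film = 1/(h_i·A) = 1/(17.1×7.72) = 0.007575 K/W
R_cast iron = L/(kA) = 0.0033/(45.1×7.72) = 9.478×10^-6 K/W
R_mineral wool = L/(kA) = 0.17/(0.0386×7.72) = 0.5705 K/W
R_dense concrete = L/(kA) = 0.2/(1.41×7.72) = 0.01837 K/W
R_total = 0.5964 K/W
Q = ΔT / R_total = 83 / 0.5964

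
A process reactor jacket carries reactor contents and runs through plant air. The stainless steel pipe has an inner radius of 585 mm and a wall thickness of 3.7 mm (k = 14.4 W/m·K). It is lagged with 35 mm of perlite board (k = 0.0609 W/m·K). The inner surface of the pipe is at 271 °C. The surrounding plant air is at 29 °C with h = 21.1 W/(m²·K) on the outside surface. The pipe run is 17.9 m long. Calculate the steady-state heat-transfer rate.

Per-layer cylindrical resistances, series-summed:
R_stainless steel pipe wall = ln(588.7/585)/(2π×14.4×17.9) = 3.893×10^-6 K/W
R_perlite board = ln(623.7/588.7)/(2π×0.0609×17.9) = 0.008432 K/W
R_outer film = 1/(h_o·2πr_oL) = 1/(21.1×2π×0.6237×17.9) = 6.756×10^-4 K/W
R_total = 0.009111 K/W
Q = ΔT/R_total = 242/0.009111

Q ≈ 26600 W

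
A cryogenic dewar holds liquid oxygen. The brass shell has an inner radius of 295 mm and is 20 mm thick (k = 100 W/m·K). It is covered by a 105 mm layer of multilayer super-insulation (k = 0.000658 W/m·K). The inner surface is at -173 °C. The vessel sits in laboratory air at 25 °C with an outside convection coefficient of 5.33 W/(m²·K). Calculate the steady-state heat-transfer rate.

Each spherical layer contributes R = (1/r_i − 1/r_o)/(4πk):
R_brass shell = (1/0.295 − 1/0.315)/(4π×100) = 1.713×10^-4 K/W
R_multilayer super-insulation = (1/0.315 − 1/0.42)/(4π×0.000658) = 95.98 K/W
R_outer film = 1/(h·4πr_o²) = 1/(5.33×4π×0.42²) = 0.08464 K/W
R_total = 96.07 K/W
Q = ΔT/R_total = 198/96.07

Q ≈ 2.06 W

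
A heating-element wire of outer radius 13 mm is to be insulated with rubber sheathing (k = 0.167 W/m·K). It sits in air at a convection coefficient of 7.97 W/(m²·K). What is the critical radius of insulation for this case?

r_cr ≈ 21 mm

For a cylinder r_cr = k/h = 0.167/7.97
r_cr = 21 mm; since the bare radius (13 mm) is below r_cr, adding a thin layer of insulation will *increase* heat loss.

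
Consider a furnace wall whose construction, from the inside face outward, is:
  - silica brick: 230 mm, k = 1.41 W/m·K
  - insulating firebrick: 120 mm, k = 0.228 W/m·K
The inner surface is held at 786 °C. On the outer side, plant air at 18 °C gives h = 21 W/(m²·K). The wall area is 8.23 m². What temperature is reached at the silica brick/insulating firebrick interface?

Series thermal resistances:
R_silica brick = L/(kA) = 0.23/(1.41×8.23) = 0.01982 K/W
R_insulating firebrick = L/(kA) = 0.12/(0.228×8.23) = 0.06395 K/W
R_outer film = 1/(h_o·A) = 1/(21×8.23) = 0.005786 K/W
R_total = 0.08956 K/W;  Q = ΔT/R_total = 768/0.08956 = 8576 W
T_interface = T_inner − Q·ΣR(inner→interface) = 786 − 8580×0.01982

T ≈ 616 °C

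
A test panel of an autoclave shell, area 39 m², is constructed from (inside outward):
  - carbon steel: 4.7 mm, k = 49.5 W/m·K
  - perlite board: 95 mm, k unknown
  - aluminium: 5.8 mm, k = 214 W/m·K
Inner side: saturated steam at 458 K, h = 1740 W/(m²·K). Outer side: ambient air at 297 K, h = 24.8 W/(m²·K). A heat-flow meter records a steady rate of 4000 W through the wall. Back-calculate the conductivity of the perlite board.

k ≈ 0.0621 W/(m·K)

Model the wall as resistances in series:
R_inner film = 1/(h_i·A) = 1/(1740×39) = 1.474×10^-5 K/W
R_carbon steel = L/(kA) = 0.0047/(49.5×39) = 2.435×10^-6 K/W
R_aluminium = L/(kA) = 0.0058/(214×39) = 6.949×10^-7 K/W
R_outer film = 1/(h_o·A) = 1/(24.8×39) = 0.001034 K/W
Sum of known resistances R_other = 0.001052 K/W
Total R = ΔT/Q = 161/4000 = 0.04025 K/W
R_perlite board = R_total − R_other = 0.0392 K/W
k = L/(R·A) = 0.095/(0.0392×39)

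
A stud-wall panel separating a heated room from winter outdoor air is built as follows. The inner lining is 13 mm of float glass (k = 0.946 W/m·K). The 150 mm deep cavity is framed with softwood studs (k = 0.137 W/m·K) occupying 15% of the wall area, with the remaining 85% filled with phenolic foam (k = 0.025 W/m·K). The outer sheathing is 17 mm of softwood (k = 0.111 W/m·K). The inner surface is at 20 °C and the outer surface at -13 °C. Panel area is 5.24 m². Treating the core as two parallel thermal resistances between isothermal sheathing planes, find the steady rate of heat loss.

Sheathing layers in series; stud and cavity paths in parallel between them.
R_inner = 0.013/(0.946×5.24) = 0.002623 K/W
R_stud  = 0.15/(0.137×0.15×5.24) = 1.393 K/W
R_cav   = 0.15/(0.025×0.85×5.24) = 1.347 K/W
1/R_core = 1/R_stud + 1/R_cav → R_core = 0.6848 K/W
R_outer = 0.017/(0.111×5.24) = 0.02923 K/W
R_total = 0.7167 K/W
Q = ΔT/R_total = 33/0.7167

Q ≈ 46 W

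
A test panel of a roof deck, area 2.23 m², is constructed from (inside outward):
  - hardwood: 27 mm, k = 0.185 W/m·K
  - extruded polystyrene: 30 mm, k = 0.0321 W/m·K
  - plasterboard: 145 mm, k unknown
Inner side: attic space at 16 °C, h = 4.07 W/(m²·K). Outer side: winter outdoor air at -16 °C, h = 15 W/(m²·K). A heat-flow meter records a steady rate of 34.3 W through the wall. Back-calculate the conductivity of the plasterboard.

Using the resistance-network approach (series):
R_inner film = 1/(h_i·A) = 1/(4.07×2.23) = 0.1102 K/W
R_hardwood = L/(kA) = 0.027/(0.185×2.23) = 0.06545 K/W
R_extruded polystyrene = L/(kA) = 0.03/(0.0321×2.23) = 0.4191 K/W
R_outer film = 1/(h_o·A) = 1/(15×2.23) = 0.0299 K/W
Sum of known resistances R_other = 0.6246 K/W
Total R = ΔT/Q = 32/34.3 = 0.9329 K/W
R_plasterboard = R_total − R_other = 0.3083 K/W
k = L/(R·A) = 0.145/(0.3083×2.23)

k ≈ 0.211 W/(m·K)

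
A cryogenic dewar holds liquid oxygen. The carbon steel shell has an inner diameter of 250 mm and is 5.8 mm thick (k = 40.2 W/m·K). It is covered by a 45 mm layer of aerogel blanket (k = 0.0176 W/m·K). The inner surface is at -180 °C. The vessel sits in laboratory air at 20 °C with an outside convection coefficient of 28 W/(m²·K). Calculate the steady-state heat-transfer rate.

Q ≈ 22.4 W

Radial (spherical) resistances in series:
R_carbon steel shell = (1/0.125 − 1/0.1308)/(4π×40.2) = 7.022×10^-4 K/W
R_aerogel blanket = (1/0.1308 − 1/0.1758)/(4π×0.0176) = 8.848 K/W
R_outer film = 1/(h·4πr_o²) = 1/(28×4π×0.1758²) = 0.09196 K/W
R_total = 8.941 K/W
Q = ΔT/R_total = 200/8.941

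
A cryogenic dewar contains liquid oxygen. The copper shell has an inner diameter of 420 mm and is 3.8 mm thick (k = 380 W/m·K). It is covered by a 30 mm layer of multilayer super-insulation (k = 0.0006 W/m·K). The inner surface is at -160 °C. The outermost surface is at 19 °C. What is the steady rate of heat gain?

For a spherical shell R = (1/r₁ − 1/r₂)/(4πk); film R = 1/(h·4πr²). In series:
R_copper shell = (1/0.21 − 1/0.2138)/(4π×380) = 1.772×10^-5 K/W
R_multilayer super-insulation = (1/0.2138 − 1/0.2438)/(4π×0.0006) = 76.33 K/W
R_total = 76.33 K/W
Q = ΔT/R_total = 179/76.33

Q ≈ 2.34 W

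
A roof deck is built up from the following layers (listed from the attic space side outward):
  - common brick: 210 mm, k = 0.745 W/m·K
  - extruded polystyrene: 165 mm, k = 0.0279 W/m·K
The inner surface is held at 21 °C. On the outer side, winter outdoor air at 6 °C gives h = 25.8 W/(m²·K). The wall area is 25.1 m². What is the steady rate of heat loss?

Thermal resistances in series:
R_common brick = L/(kA) = 0.21/(0.745×25.1) = 0.01123 K/W
R_extruded polystyrene = L/(kA) = 0.165/(0.0279×25.1) = 0.2356 K/W
R_outer film = 1/(h_o·A) = 1/(25.8×25.1) = 0.001544 K/W
R_total = 0.2484 K/W
Q = ΔT / R_total = 15 / 0.2484

Q ≈ 60.4 W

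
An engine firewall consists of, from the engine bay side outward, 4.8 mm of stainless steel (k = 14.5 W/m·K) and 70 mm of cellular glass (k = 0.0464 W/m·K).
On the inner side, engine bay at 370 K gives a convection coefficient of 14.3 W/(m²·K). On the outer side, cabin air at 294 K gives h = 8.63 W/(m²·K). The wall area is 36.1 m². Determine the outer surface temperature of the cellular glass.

T ≈ 299 K

Series thermal resistances:
R_inner film = 1/(h_i·A) = 1/(14.3×36.1) = 0.001937 K/W
R_stainless steel = L/(kA) = 0.0048/(14.5×36.1) = 9.17×10^-6 K/W
R_cellular glass = L/(kA) = 0.07/(0.0464×36.1) = 0.04179 K/W
R_outer film = 1/(h_o·A) = 1/(8.63×36.1) = 0.00321 K/W
R_total = 0.04695 K/W;  Q = ΔT/R_total = 76/0.04695 = 1619 W
T_interface = T_inner − Q·ΣR(inner→interface) = 370 − 1620×0.04374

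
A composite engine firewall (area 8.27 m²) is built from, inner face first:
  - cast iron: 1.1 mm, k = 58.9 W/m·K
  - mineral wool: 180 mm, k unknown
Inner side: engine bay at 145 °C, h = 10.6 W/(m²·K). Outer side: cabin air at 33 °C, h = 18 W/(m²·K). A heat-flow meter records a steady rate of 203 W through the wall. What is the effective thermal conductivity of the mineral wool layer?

k ≈ 0.0408 W/(m·K)

Treating each layer as a thermal resistance in series:
R_inner film = 1/(h_i·A) = 1/(10.6×8.27) = 0.01141 K/W
R_cast iron = L/(kA) = 0.0011/(58.9×8.27) = 2.258×10^-6 K/W
R_outer film = 1/(h_o·A) = 1/(18×8.27) = 0.006718 K/W
Sum of known resistances R_other = 0.01813 K/W
Total R = ΔT/Q = 112/203 = 0.5517 K/W
R_mineral wool = R_total − R_other = 0.5336 K/W
k = L/(R·A) = 0.18/(0.5336×8.27)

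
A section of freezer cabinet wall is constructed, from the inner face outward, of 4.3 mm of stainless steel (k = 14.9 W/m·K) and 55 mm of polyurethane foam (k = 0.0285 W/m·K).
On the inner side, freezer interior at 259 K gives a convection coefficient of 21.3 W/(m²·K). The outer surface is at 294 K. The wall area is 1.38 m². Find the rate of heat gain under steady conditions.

Series thermal resistances:
R_inner film = 1/(h_i·A) = 1/(21.3×1.38) = 0.03402 K/W
R_stainless steel = L/(kA) = 0.0043/(14.9×1.38) = 2.091×10^-4 K/W
R_polyurethane foam = L/(kA) = 0.055/(0.0285×1.38) = 1.398 K/W
R_total = 1.433 K/W
Q = ΔT / R_total = 35 / 1.433

Q ≈ 24.4 W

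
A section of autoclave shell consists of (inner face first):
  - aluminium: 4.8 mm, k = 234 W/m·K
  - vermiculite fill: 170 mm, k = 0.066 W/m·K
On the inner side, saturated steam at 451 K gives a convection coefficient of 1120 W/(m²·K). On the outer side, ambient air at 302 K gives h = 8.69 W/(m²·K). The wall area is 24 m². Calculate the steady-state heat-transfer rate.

Treating each layer as a thermal resistance in series:
R_inner film = 1/(h_i·A) = 1/(1120×24) = 3.72×10^-5 K/W
R_aluminium = L/(kA) = 0.0048/(234×24) = 8.547×10^-7 K/W
R_vermiculite fill = L/(kA) = 0.17/(0.066×24) = 0.1073 K/W
R_outer film = 1/(h_o·A) = 1/(8.69×24) = 0.004795 K/W
R_total = 0.1122 K/W
Q = ΔT / R_total = 149 / 0.1122

Q ≈ 1330 W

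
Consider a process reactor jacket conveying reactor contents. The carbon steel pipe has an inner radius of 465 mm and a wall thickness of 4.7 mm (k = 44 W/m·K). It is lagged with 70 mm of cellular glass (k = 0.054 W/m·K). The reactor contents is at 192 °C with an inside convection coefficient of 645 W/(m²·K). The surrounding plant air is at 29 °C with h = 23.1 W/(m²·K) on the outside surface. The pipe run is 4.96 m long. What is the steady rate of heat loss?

Q ≈ 1910 W

Per-layer cylindrical resistances, series-summed:
R_inner film = 1/(h_i·2πr₁L) = 1/(645×2π×0.465×4.96) = 1.07×10^-4 K/W
R_carbon steel pipe wall = ln(469.7/465)/(2π×44×4.96) = 7.334×10^-6 K/W
R_cellular glass = ln(539.7/469.7)/(2π×0.054×4.96) = 0.08255 K/W
R_outer film = 1/(h_o·2πr_oL) = 1/(23.1×2π×0.5397×4.96) = 0.002574 K/W
R_total = 0.08524 K/W
Q = ΔT/R_total = 163/0.08524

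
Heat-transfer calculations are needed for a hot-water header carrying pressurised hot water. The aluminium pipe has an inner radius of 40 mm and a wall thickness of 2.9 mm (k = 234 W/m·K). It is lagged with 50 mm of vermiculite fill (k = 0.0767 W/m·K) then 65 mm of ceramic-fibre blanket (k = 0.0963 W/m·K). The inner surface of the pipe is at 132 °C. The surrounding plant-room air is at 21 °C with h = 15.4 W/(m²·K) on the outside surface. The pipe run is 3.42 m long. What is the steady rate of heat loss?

Q ≈ 149 W

For a radial system each layer contributes R = ln(r_out/r_in)/(2πkL); films add R = 1/(hA).
R_aluminium pipe wall = ln(42.9/40)/(2π×234×3.42) = 1.392×10^-5 K/W
R_vermiculite fill = ln(92.9/42.9)/(2π×0.0767×3.42) = 0.4688 K/W
R_ceramic-fibre blanket = ln(157.9/92.9)/(2π×0.0963×3.42) = 0.2563 K/W
R_outer film = 1/(h_o·2πr_oL) = 1/(15.4×2π×0.1579×3.42) = 0.01914 K/W
R_total = 0.7443 K/W
Q = ΔT/R_total = 111/0.7443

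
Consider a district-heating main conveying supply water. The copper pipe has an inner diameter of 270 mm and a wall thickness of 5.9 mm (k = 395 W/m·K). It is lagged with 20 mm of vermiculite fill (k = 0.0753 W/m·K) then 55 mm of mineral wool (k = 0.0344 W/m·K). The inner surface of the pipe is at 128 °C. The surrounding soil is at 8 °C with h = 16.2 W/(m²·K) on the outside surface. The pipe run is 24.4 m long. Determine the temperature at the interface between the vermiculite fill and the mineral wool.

Per-layer cylindrical resistances, series-summed:
R_copper pipe wall = ln(140.9/135)/(2π×395×24.4) = 7.064×10^-7 K/W
R_vermiculite fill = ln(160.9/140.9)/(2π×0.0753×24.4) = 0.0115 K/W
R_mineral wool = ln(215.9/160.9)/(2π×0.0344×24.4) = 0.05575 K/W
R_outer film = 1/(h_o·2πr_oL) = 1/(16.2×2π×0.2159×24.4) = 0.001865 K/W
R_total = 0.06912 K/W
Q = ΔT/R_total = 120/0.06912
Q = 1740 W
T_interface = T_inner − Q·ΣR(inner→interface) = 128 − 1740×0.0115

T ≈ 108 °C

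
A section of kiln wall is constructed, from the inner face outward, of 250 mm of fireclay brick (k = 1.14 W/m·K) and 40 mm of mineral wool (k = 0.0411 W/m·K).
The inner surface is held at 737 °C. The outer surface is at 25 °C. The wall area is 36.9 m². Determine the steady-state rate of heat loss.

Model the wall as resistances in series:
R_fireclay brick = L/(kA) = 0.25/(1.14×36.9) = 0.005943 K/W
R_mineral wool = L/(kA) = 0.04/(0.0411×36.9) = 0.02637 K/W
R_total = 0.03232 K/W
Q = ΔT / R_total = 712 / 0.03232

Q ≈ 22000 W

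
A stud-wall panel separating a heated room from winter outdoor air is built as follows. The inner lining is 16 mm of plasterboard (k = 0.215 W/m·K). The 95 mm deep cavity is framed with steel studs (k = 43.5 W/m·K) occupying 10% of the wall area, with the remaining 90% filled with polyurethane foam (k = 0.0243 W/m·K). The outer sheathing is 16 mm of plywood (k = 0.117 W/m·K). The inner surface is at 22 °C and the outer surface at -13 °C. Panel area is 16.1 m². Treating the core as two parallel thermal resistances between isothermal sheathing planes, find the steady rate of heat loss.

Q ≈ 2420 W

Sheathing layers in series; stud and cavity paths in parallel between them.
R_inner = 0.016/(0.215×16.1) = 0.004622 K/W
R_stud  = 0.095/(43.5×0.1×16.1) = 0.001356 K/W
R_cav   = 0.095/(0.0243×0.9×16.1) = 0.2698 K/W
1/R_core = 1/R_stud + 1/R_cav → R_core = 0.00135 K/W
R_outer = 0.016/(0.117×16.1) = 0.008494 K/W
R_total = 0.01447 K/W
Q = ΔT/R_total = 35/0.01447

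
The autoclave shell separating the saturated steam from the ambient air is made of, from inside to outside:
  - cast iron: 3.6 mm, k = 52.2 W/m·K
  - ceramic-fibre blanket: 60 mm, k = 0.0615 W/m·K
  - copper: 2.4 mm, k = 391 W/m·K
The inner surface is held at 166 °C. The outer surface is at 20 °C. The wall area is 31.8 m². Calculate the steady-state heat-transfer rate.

Treating each layer as a thermal resistance in series:
R_cast iron = L/(kA) = 0.0036/(52.2×31.8) = 2.169×10^-6 K/W
R_ceramic-fibre blanket = L/(kA) = 0.06/(0.0615×31.8) = 0.03068 K/W
R_copper = L/(kA) = 0.0024/(391×31.8) = 1.93×10^-7 K/W
R_total = 0.03068 K/W
Q = ΔT / R_total = 146 / 0.03068

Q ≈ 4760 W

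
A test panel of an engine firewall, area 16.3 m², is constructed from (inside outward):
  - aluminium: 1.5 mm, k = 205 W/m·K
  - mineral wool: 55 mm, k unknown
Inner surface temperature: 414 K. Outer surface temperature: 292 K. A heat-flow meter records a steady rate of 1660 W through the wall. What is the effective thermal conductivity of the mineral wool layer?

Thermal resistances in series:
R_aluminium = L/(kA) = 0.0015/(205×16.3) = 4.489×10^-7 K/W
Sum of known resistances R_other = 4.489×10^-7 K/W
Total R = ΔT/Q = 122/1660 = 0.07349 K/W
R_mineral wool = R_total − R_other = 0.07349 K/W
k = L/(R·A) = 0.055/(0.07349×16.3)

k ≈ 0.0459 W/(m·K)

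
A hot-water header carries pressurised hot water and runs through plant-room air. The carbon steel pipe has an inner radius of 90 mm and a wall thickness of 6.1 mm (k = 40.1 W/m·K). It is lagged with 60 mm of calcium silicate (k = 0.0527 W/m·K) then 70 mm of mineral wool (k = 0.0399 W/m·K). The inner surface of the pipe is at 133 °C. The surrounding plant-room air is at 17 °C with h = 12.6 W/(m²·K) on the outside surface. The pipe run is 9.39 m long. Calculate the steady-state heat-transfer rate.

Q ≈ 363 W

Cylindrical conduction, so R = ln(r₂/r₁)/(2πkL) per layer, in series:
R_carbon steel pipe wall = ln(96.1/90)/(2π×40.1×9.39) = 2.772×10^-5 K/W
R_calcium silicate = ln(156.1/96.1)/(2π×0.0527×9.39) = 0.156 K/W
R_mineral wool = ln(226.1/156.1)/(2π×0.0399×9.39) = 0.1574 K/W
R_outer film = 1/(h_o·2πr_oL) = 1/(12.6×2π×0.2261×9.39) = 0.00595 K/W
R_total = 0.3194 K/W
Q = ΔT/R_total = 116/0.3194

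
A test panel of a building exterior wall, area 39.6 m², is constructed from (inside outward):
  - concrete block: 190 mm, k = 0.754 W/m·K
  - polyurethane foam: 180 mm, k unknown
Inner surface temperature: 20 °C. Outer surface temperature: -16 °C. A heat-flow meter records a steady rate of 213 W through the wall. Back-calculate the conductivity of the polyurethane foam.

Treating each layer as a thermal resistance in series:
R_concrete block = L/(kA) = 0.19/(0.754×39.6) = 0.006363 K/W
Sum of known resistances R_other = 0.006363 K/W
Total R = ΔT/Q = 36/213 = 0.169 K/W
R_polyurethane foam = R_total − R_other = 0.1627 K/W
k = L/(R·A) = 0.18/(0.1627×39.6)

k ≈ 0.0279 W/(m·K)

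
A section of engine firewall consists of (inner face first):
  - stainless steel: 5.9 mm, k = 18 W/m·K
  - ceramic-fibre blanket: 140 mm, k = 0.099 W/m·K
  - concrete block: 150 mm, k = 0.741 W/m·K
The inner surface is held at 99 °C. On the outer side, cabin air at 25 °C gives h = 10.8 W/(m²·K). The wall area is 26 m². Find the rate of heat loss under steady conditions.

Q ≈ 1130 W

Using the resistance-network approach (series):
R_stainless steel = L/(kA) = 0.0059/(18×26) = 1.261×10^-5 K/W
R_ceramic-fibre blanket = L/(kA) = 0.14/(0.099×26) = 0.05439 K/W
R_concrete block = L/(kA) = 0.15/(0.741×26) = 0.007786 K/W
R_outer film = 1/(h_o·A) = 1/(10.8×26) = 0.003561 K/W
R_total = 0.06575 K/W
Q = ΔT / R_total = 74 / 0.06575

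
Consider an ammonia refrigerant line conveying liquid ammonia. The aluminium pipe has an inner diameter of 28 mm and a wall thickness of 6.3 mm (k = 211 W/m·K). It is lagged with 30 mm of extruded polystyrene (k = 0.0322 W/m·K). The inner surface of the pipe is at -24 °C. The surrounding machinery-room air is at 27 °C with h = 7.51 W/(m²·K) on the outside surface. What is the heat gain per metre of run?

Radial resistances (cylindrical: R_cond = ln(r_o/r_i)/(2πkL), R_conv = 1/(h·2πrL)):
R_aluminium pipe wall = ln(20.3/14)/(2π×211×1) = 2.803×10^-4 K/W
R_extruded polystyrene = ln(50.3/20.3)/(2π×0.0322×1) = 4.485 K/W
R_outer film = 1/(h_o·2πr_oL) = 1/(7.51×2π×0.0503×1) = 0.4213 K/W
R_total = 4.907 K/W
Q = ΔT/R_total = 51/4.907

q′ ≈ 10.4 W/m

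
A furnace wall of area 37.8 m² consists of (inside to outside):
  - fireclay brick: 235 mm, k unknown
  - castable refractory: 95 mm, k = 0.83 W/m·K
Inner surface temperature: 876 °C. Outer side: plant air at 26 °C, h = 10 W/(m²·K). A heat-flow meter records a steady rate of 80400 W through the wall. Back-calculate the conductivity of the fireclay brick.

k ≈ 1.27 W/(m·K)

Model the wall as resistances in series:
R_castable refractory = L/(kA) = 0.095/(0.83×37.8) = 0.003028 K/W
R_outer film = 1/(h_o·A) = 1/(10×37.8) = 0.002646 K/W
Sum of known resistances R_other = 0.005673 K/W
Total R = ΔT/Q = 850/80400 = 0.01057 K/W
R_fireclay brick = R_total − R_other = 0.004899 K/W
k = L/(R·A) = 0.235/(0.004899×37.8)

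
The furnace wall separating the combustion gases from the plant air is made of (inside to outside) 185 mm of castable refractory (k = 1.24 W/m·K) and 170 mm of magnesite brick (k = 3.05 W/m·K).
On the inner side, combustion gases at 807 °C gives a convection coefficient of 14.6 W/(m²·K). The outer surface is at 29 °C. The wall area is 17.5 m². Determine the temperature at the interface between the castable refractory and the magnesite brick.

Thermal resistances in series:
R_inner film = 1/(h_i·A) = 1/(14.6×17.5) = 0.003914 K/W
R_castable refractory = L/(kA) = 0.185/(1.24×17.5) = 0.008525 K/W
R_magnesite brick = L/(kA) = 0.17/(3.05×17.5) = 0.003185 K/W
R_total = 0.01562 K/W;  Q = ΔT/R_total = 778/0.01562 = 49790 W
T_interface = T_inner − Q·ΣR(inner→interface) = 807 − 49800×0.01244

T ≈ 188 °C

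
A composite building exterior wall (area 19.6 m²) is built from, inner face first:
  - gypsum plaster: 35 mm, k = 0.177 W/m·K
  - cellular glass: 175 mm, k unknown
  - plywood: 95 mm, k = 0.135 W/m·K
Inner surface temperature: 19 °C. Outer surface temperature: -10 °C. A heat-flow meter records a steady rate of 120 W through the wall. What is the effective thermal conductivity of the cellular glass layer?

k ≈ 0.0456 W/(m·K)

Using the resistance-network approach (series):
R_gypsum plaster = L/(kA) = 0.035/(0.177×19.6) = 0.01009 K/W
R_plywood = L/(kA) = 0.095/(0.135×19.6) = 0.0359 K/W
Sum of known resistances R_other = 0.04599 K/W
Total R = ΔT/Q = 29/120 = 0.2417 K/W
R_cellular glass = R_total − R_other = 0.1957 K/W
k = L/(R·A) = 0.175/(0.1957×19.6)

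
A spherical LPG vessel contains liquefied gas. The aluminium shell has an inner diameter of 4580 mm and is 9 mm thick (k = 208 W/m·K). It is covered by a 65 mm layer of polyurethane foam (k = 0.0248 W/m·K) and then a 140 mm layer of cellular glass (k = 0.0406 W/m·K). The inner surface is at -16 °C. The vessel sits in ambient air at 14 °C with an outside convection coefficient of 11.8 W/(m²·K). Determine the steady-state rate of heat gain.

Spherical conduction: R = (1/r_in − 1/r_out)/(4πk) per layer; series-sum.
R_aluminium shell = (1/2.29 − 1/2.299)/(4π×208) = 6.54×10^-7 K/W
R_polyurethane foam = (1/2.299 − 1/2.364)/(4π×0.0248) = 0.03838 K/W
R_cellular glass = (1/2.364 − 1/2.504)/(4π×0.0406) = 0.04636 K/W
R_outer film = 1/(h·4πr_o²) = 1/(11.8×4π×2.504²) = 0.001076 K/W
R_total = 0.08581 K/W
Q = ΔT/R_total = 30/0.08581

Q ≈ 350 W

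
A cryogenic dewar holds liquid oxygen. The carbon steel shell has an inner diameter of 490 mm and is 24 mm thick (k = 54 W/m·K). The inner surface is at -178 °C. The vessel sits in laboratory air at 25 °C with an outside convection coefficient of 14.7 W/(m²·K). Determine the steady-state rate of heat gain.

Q ≈ 2690 W

For a spherical shell R = (1/r₁ − 1/r₂)/(4πk); film R = 1/(h·4πr²). In series:
R_carbon steel shell = (1/0.245 − 1/0.269)/(4π×54) = 5.366×10^-4 K/W
R_outer film = 1/(h·4πr_o²) = 1/(14.7×4π×0.269²) = 0.07481 K/W
R_total = 0.07535 K/W
Q = ΔT/R_total = 203/0.07535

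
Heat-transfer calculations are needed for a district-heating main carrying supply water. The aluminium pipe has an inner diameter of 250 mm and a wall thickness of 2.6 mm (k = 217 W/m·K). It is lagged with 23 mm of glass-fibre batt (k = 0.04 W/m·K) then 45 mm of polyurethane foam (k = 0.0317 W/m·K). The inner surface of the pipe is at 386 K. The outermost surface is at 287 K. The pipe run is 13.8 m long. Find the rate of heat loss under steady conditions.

Q ≈ 693 W

Radial resistances (cylindrical: R_cond = ln(r_o/r_i)/(2πkL), R_conv = 1/(h·2πrL)):
R_aluminium pipe wall = ln(127.6/125)/(2π×217×13.8) = 1.094×10^-6 K/W
R_glass-fibre batt = ln(150.6/127.6)/(2π×0.04×13.8) = 0.04778 K/W
R_polyurethane foam = ln(195.6/150.6)/(2π×0.0317×13.8) = 0.09512 K/W
R_total = 0.1429 K/W
Q = ΔT/R_total = 99/0.1429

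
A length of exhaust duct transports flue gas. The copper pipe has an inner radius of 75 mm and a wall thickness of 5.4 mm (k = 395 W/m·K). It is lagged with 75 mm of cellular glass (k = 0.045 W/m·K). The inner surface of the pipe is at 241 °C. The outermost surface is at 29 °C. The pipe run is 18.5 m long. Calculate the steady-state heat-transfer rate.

Cylindrical conduction, so R = ln(r₂/r₁)/(2πkL) per layer, in series:
R_copper pipe wall = ln(80.4/75)/(2π×395×18.5) = 1.514×10^-6 K/W
R_cellular glass = ln(155.4/80.4)/(2π×0.045×18.5) = 0.126 K/W
R_total = 0.126 K/W
Q = ΔT/R_total = 212/0.126

Q ≈ 1680 W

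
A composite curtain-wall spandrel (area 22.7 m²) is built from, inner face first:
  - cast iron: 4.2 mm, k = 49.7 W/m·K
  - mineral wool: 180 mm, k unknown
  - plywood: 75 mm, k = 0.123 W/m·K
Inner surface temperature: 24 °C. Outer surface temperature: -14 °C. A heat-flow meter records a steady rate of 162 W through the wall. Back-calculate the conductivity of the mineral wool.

Thermal resistances in series:
R_cast iron = L/(kA) = 0.0042/(49.7×22.7) = 3.723×10^-6 K/W
R_plywood = L/(kA) = 0.075/(0.123×22.7) = 0.02686 K/W
Sum of known resistances R_other = 0.02687 K/W
Total R = ΔT/Q = 38/162 = 0.2346 K/W
R_mineral wool = R_total − R_other = 0.2077 K/W
k = L/(R·A) = 0.18/(0.2077×22.7)

k ≈ 0.0382 W/(m·K)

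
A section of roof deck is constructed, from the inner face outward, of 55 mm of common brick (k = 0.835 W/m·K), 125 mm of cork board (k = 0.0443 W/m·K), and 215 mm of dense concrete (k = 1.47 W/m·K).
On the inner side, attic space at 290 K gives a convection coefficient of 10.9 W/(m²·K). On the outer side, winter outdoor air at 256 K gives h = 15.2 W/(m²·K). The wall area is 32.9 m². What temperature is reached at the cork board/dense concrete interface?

T ≈ 258 K

Thermal resistances in series:
R_inner film = 1/(h_i·A) = 1/(10.9×32.9) = 0.002789 K/W
R_common brick = L/(kA) = 0.055/(0.835×32.9) = 0.002002 K/W
R_cork board = L/(kA) = 0.125/(0.0443×32.9) = 0.08577 K/W
R_dense concrete = L/(kA) = 0.215/(1.47×32.9) = 0.004446 K/W
R_outer film = 1/(h_o·A) = 1/(15.2×32.9) = 0.002 K/W
R_total = 0.097 K/W;  Q = ΔT/R_total = 34/0.097 = 350.5 W
T_interface = T_inner − Q·ΣR(inner→interface) = 290 − 351×0.09056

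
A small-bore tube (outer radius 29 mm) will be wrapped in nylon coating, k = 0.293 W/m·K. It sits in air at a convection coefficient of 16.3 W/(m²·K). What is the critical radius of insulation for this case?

For a cylinder r_cr = k/h = 0.293/16.3
r_cr = 18 mm; since the bare radius (29 mm) is above r_cr, any added insulation will reduce heat loss.

r_cr ≈ 18 mm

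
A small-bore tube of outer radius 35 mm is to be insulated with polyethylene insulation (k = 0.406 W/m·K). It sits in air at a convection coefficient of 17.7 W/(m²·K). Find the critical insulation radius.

r_cr ≈ 22.9 mm

For a cylinder r_cr = k/h = 0.406/17.7
r_cr = 22.9 mm; since the bare radius (35 mm) is above r_cr, any added insulation will reduce heat loss.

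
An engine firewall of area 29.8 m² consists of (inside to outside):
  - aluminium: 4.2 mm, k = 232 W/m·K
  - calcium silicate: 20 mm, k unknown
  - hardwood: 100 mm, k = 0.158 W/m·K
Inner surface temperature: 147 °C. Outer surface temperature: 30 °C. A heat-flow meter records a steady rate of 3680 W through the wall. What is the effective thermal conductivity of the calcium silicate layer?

k ≈ 0.0636 W/(m·K)

Thermal resistances in series:
R_aluminium = L/(kA) = 0.0042/(232×29.8) = 6.075×10^-7 K/W
R_hardwood = L/(kA) = 0.1/(0.158×29.8) = 0.02124 K/W
Sum of known resistances R_other = 0.02124 K/W
Total R = ΔT/Q = 117/3680 = 0.03179 K/W
R_calcium silicate = R_total − R_other = 0.01055 K/W
k = L/(R·A) = 0.02/(0.01055×29.8)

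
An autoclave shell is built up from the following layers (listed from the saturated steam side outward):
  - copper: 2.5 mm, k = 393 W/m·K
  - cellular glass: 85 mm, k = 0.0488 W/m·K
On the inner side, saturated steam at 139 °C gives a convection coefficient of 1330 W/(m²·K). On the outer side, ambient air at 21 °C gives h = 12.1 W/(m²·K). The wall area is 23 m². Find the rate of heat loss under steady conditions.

Q ≈ 1490 W

Treating each layer as a thermal resistance in series:
R_inner film = 1/(h_i·A) = 1/(1330×23) = 3.269×10^-5 K/W
R_copper = L/(kA) = 0.0025/(393×23) = 2.766×10^-7 K/W
R_cellular glass = L/(kA) = 0.085/(0.0488×23) = 0.07573 K/W
R_outer film = 1/(h_o·A) = 1/(12.1×23) = 0.003593 K/W
R_total = 0.07936 K/W
Q = ΔT / R_total = 118 / 0.07936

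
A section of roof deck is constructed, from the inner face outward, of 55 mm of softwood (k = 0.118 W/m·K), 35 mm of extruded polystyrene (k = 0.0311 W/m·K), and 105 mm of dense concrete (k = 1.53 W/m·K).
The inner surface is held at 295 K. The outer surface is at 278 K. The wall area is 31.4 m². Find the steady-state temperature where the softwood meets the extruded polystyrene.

Model the wall as resistances in series:
R_softwood = L/(kA) = 0.055/(0.118×31.4) = 0.01484 K/W
R_extruded polystyrene = L/(kA) = 0.035/(0.0311×31.4) = 0.03584 K/W
R_dense concrete = L/(kA) = 0.105/(1.53×31.4) = 0.002186 K/W
R_total = 0.05287 K/W;  Q = ΔT/R_total = 17/0.05287 = 321.5 W
T_interface = T_inner − Q·ΣR(inner→interface) = 295 − 322×0.01484

T ≈ 290 K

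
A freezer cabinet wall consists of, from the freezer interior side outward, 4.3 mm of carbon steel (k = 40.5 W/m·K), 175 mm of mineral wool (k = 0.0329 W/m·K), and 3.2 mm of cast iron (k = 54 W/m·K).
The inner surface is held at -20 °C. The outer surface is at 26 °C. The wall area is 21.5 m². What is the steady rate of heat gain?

Q ≈ 186 W

Using the resistance-network approach (series):
R_carbon steel = L/(kA) = 0.0043/(40.5×21.5) = 4.938×10^-6 K/W
R_mineral wool = L/(kA) = 0.175/(0.0329×21.5) = 0.2474 K/W
R_cast iron = L/(kA) = 0.0032/(54×21.5) = 2.756×10^-6 K/W
R_total = 0.2474 K/W
Q = ΔT / R_total = 46 / 0.2474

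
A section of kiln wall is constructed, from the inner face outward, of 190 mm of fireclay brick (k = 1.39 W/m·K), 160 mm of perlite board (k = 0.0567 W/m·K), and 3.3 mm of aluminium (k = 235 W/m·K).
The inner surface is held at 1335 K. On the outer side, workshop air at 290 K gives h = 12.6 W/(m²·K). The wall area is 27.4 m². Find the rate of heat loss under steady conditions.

Q ≈ 9430 W

Treating each layer as a thermal resistance in series:
R_fireclay brick = L/(kA) = 0.19/(1.39×27.4) = 0.004989 K/W
R_perlite board = L/(kA) = 0.16/(0.0567×27.4) = 0.103 K/W
R_aluminium = L/(kA) = 0.0033/(235×27.4) = 5.125×10^-7 K/W
R_outer film = 1/(h_o·A) = 1/(12.6×27.4) = 0.002897 K/W
R_total = 0.1109 K/W
Q = ΔT / R_total = 1045 / 0.1109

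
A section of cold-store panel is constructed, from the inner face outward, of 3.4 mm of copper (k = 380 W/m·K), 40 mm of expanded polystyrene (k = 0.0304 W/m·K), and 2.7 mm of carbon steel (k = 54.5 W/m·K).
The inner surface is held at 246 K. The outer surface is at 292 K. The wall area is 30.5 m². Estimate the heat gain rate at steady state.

Q ≈ 1070 W

Thermal resistances in series:
R_copper = L/(kA) = 0.0034/(380×30.5) = 2.934×10^-7 K/W
R_expanded polystyrene = L/(kA) = 0.04/(0.0304×30.5) = 0.04314 K/W
R_carbon steel = L/(kA) = 0.0027/(54.5×30.5) = 1.624×10^-6 K/W
R_total = 0.04314 K/W
Q = ΔT / R_total = 46 / 0.04314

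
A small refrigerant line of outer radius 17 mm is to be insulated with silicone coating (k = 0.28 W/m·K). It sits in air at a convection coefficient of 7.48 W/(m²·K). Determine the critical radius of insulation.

For a cylinder r_cr = k/h = 0.28/7.48
r_cr = 37.4 mm; since the bare radius (17 mm) is below r_cr, adding a thin layer of insulation will *increase* heat loss.

r_cr ≈ 37.4 mm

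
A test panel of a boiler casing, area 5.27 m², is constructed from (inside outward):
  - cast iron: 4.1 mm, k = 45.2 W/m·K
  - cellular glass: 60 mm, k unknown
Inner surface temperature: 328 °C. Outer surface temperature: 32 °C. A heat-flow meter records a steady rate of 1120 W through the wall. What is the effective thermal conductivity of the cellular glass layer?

k ≈ 0.0431 W/(m·K)

Treating each layer as a thermal resistance in series:
R_cast iron = L/(kA) = 0.0041/(45.2×5.27) = 1.721×10^-5 K/W
Sum of known resistances R_other = 1.721×10^-5 K/W
Total R = ΔT/Q = 296/1120 = 0.2643 K/W
R_cellular glass = R_total − R_other = 0.2643 K/W
k = L/(R·A) = 0.06/(0.2643×5.27)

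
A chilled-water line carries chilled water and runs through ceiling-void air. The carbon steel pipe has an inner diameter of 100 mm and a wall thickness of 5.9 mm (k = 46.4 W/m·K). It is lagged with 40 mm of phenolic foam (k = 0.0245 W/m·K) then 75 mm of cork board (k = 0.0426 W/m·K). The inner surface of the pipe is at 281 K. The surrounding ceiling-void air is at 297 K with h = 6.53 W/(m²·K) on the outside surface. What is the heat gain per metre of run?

q′ ≈ 2.75 W/m

Treating each annulus and film as a series resistance:
R_carbon steel pipe wall = ln(55.9/50)/(2π×46.4×1) = 3.826×10^-4 K/W
R_phenolic foam = ln(95.9/55.9)/(2π×0.0245×1) = 3.506 K/W
R_cork board = ln(170.9/95.9)/(2π×0.0426×1) = 2.159 K/W
R_outer film = 1/(h_o·2πr_oL) = 1/(6.53×2π×0.1709×1) = 0.1426 K/W
R_total = 5.808 K/W
Q = ΔT/R_total = 16/5.808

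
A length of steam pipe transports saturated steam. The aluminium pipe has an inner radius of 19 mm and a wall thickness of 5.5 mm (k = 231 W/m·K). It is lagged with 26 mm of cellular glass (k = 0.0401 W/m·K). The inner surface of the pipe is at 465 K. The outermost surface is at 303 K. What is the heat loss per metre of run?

Treating each annulus and film as a series resistance:
R_aluminium pipe wall = ln(24.5/19)/(2π×231×1) = 1.752×10^-4 K/W
R_cellular glass = ln(50.5/24.5)/(2π×0.0401×1) = 2.871 K/W
R_total = 2.871 K/W
Q = ΔT/R_total = 162/2.871

q′ ≈ 56.4 W/m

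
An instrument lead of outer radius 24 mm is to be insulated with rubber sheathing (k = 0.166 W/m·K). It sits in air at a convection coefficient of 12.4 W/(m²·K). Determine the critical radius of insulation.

For a cylinder r_cr = k/h = 0.166/12.4
r_cr = 13.4 mm; since the bare radius (24 mm) is above r_cr, any added insulation will reduce heat loss.

r_cr ≈ 13.4 mm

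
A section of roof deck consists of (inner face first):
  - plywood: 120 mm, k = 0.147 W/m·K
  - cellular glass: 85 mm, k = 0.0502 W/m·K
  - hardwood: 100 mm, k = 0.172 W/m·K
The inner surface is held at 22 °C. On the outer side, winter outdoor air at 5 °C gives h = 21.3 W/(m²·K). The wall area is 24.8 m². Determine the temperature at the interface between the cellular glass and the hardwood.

T ≈ 8.4 °C

Thermal resistances in series:
R_plywood = L/(kA) = 0.12/(0.147×24.8) = 0.03292 K/W
R_cellular glass = L/(kA) = 0.085/(0.0502×24.8) = 0.06828 K/W
R_hardwood = L/(kA) = 0.1/(0.172×24.8) = 0.02344 K/W
R_outer film = 1/(h_o·A) = 1/(21.3×24.8) = 0.001893 K/W
R_total = 0.1265 K/W;  Q = ΔT/R_total = 17/0.1265 = 134.4 W
T_interface = T_inner − Q·ΣR(inner→interface) = 22 − 134×0.1012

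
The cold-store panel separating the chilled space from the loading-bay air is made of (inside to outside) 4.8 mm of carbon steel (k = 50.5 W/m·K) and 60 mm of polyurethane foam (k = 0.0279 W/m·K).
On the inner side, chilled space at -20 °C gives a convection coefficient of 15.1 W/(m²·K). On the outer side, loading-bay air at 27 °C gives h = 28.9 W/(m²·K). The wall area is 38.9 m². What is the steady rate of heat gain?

Q ≈ 812 W

Series thermal resistances:
R_inner film = 1/(h_i·A) = 1/(15.1×38.9) = 0.001702 K/W
R_carbon steel = L/(kA) = 0.0048/(50.5×38.9) = 2.443×10^-6 K/W
R_polyurethane foam = L/(kA) = 0.06/(0.0279×38.9) = 0.05528 K/W
R_outer film = 1/(h_o·A) = 1/(28.9×38.9) = 8.895×10^-4 K/W
R_total = 0.05788 K/W
Q = ΔT / R_total = 47 / 0.05788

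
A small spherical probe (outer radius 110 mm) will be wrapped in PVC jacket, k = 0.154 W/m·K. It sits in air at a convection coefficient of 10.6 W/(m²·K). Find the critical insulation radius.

For a sphere r_cr = 2k/h = 2×0.154/10.6
r_cr = 29.1 mm; since the bare radius (110 mm) is above r_cr, any added insulation will reduce heat loss.

r_cr ≈ 29.1 mm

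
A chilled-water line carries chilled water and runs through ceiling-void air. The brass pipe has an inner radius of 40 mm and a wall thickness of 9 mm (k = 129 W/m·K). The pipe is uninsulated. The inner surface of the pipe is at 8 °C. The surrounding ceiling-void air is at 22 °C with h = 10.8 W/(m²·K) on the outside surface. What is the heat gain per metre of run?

q′ ≈ 46.5 W/m

Treating each annulus and film as a series resistance:
R_brass pipe wall = ln(49/40)/(2π×129×1) = 2.504×10^-4 K/W
R_outer film = 1/(h_o·2πr_oL) = 1/(10.8×2π×0.049×1) = 0.3007 K/W
R_total = 0.301 K/W
Q = ΔT/R_total = 14/0.301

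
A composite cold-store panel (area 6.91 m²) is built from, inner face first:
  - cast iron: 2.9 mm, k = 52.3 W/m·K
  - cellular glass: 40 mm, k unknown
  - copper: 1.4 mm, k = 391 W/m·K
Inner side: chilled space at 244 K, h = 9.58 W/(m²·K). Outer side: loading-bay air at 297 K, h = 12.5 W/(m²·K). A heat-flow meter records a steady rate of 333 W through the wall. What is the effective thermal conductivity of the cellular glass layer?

Thermal resistances in series:
R_inner film = 1/(h_i·A) = 1/(9.58×6.91) = 0.01511 K/W
R_cast iron = L/(kA) = 0.0029/(52.3×6.91) = 8.025×10^-6 K/W
R_copper = L/(kA) = 0.0014/(391×6.91) = 5.182×10^-7 K/W
R_outer film = 1/(h_o·A) = 1/(12.5×6.91) = 0.01158 K/W
Sum of known resistances R_other = 0.02669 K/W
Total R = ΔT/Q = 53/333 = 0.1592 K/W
R_cellular glass = R_total − R_other = 0.1325 K/W
k = L/(R·A) = 0.04/(0.1325×6.91)

k ≈ 0.0437 W/(m·K)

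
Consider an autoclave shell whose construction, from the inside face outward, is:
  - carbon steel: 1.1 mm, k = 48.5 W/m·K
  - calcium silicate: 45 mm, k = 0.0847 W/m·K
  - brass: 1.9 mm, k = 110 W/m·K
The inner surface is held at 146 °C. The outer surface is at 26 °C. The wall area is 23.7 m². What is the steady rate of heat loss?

Q ≈ 5350 W

Using the resistance-network approach (series):
R_carbon steel = L/(kA) = 0.0011/(48.5×23.7) = 9.57×10^-7 K/W
R_calcium silicate = L/(kA) = 0.045/(0.0847×23.7) = 0.02242 K/W
R_brass = L/(kA) = 0.0019/(110×23.7) = 7.288×10^-7 K/W
R_total = 0.02242 K/W
Q = ΔT / R_total = 120 / 0.02242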